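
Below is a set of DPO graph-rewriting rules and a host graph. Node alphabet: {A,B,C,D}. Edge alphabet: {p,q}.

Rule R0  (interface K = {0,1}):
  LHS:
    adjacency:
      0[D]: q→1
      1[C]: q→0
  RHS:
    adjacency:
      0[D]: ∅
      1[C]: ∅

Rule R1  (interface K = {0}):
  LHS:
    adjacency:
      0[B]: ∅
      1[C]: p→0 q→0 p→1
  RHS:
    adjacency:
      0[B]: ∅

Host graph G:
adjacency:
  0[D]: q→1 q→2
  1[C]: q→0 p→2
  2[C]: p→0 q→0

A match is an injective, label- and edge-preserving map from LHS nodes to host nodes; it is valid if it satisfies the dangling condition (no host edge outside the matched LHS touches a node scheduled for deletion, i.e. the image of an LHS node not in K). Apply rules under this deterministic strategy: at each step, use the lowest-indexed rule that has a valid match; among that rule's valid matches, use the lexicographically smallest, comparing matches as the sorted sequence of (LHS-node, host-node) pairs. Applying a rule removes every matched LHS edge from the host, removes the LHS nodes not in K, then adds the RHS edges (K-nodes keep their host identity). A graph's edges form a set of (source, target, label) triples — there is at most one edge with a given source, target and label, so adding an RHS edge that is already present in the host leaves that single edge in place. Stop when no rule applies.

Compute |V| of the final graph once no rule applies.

Answer: 3

Steps:
[0] host  ⇒  3 nodes, 6 edges  {0-q->1 0-q->2 1-q->0 1-p->2 2-p->0 2-q->0}
[1] R0 @ {0↦0, 1↦1}  ⇒  3 nodes, 4 edges  {0-q->2 1-p->2 2-p->0 2-q->0}
[2] R0 @ {0↦0, 1↦2}  ⇒  3 nodes, 2 edges  {1-p->2 2-p->0}
normal form: no rule applies after step 2
NF nodes: {0:D, 1:C, 2:C}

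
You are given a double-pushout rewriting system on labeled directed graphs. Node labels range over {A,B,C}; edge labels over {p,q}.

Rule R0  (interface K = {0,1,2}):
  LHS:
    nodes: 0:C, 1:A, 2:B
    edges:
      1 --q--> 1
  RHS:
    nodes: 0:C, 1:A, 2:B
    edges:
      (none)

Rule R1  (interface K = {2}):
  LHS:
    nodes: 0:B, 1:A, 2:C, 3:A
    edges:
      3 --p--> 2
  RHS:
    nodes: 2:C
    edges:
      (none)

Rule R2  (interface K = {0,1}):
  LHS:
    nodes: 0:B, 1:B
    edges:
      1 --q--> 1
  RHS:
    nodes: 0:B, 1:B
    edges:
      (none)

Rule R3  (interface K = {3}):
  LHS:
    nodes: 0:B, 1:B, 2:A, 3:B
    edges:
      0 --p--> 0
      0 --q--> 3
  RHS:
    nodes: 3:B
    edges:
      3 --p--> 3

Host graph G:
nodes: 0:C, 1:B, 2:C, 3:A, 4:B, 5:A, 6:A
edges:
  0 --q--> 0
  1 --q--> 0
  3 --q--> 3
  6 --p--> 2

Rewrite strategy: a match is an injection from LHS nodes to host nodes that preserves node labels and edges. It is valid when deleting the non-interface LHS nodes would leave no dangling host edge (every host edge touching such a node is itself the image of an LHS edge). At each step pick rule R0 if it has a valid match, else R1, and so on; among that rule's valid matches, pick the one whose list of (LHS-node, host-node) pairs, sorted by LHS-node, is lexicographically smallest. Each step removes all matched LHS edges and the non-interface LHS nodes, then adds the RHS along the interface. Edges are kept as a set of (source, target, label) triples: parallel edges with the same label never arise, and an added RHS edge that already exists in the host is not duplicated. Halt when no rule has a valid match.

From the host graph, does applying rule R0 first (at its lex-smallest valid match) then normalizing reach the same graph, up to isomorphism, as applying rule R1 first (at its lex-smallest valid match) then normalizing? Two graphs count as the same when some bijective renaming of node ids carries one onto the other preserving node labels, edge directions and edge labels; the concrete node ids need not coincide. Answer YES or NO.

branch R0-first: apply at {0↦0, 1↦3, 2↦1} → |E|=3, then 1 more step(s) → NF |V|=4 |E|=2 V={0:C, 1:B, 2:C, 5:A} E=0-q->0 1-q->0
branch R1-first: apply at {0↦4, 1↦5, 2↦2, 3↦6} → |E|=3, then 1 more step(s) → NF |V|=4 |E|=2 V={0:C, 1:B, 2:C, 3:A} E=0-q->0 1-q->0
graphs isomorphic (equal up to label-preserving node renaming)

Answer: YES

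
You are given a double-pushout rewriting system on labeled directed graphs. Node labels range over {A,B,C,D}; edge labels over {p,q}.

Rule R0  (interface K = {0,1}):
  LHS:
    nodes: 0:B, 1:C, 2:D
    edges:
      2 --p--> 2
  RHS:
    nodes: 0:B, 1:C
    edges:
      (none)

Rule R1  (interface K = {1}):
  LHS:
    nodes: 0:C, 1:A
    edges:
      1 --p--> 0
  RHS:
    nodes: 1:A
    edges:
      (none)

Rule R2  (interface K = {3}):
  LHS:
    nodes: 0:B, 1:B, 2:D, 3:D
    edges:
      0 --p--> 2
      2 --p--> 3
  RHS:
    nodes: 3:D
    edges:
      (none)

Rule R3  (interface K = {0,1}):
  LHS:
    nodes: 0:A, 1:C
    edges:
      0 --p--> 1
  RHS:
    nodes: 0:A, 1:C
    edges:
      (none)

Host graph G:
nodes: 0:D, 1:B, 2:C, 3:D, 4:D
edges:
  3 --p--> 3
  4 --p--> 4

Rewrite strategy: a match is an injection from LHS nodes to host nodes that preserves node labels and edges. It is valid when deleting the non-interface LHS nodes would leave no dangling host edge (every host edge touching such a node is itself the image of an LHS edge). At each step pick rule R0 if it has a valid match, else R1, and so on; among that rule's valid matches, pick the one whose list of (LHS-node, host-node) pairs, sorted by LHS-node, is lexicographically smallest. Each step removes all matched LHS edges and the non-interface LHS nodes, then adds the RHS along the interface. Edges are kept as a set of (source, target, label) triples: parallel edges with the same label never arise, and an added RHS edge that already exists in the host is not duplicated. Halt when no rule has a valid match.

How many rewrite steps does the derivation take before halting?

start.  V:5 E:2  edges: 3-p->3 4-p->4
1. fire R0 via {0↦1, 1↦2, 2↦3}  →  V:4 E:1  edges: 4-p->4
2. fire R0 via {0↦1, 1↦2, 2↦4}  →  V:3 E:0  edges: ∅
normal form: no rule applies after step 2

Answer: 2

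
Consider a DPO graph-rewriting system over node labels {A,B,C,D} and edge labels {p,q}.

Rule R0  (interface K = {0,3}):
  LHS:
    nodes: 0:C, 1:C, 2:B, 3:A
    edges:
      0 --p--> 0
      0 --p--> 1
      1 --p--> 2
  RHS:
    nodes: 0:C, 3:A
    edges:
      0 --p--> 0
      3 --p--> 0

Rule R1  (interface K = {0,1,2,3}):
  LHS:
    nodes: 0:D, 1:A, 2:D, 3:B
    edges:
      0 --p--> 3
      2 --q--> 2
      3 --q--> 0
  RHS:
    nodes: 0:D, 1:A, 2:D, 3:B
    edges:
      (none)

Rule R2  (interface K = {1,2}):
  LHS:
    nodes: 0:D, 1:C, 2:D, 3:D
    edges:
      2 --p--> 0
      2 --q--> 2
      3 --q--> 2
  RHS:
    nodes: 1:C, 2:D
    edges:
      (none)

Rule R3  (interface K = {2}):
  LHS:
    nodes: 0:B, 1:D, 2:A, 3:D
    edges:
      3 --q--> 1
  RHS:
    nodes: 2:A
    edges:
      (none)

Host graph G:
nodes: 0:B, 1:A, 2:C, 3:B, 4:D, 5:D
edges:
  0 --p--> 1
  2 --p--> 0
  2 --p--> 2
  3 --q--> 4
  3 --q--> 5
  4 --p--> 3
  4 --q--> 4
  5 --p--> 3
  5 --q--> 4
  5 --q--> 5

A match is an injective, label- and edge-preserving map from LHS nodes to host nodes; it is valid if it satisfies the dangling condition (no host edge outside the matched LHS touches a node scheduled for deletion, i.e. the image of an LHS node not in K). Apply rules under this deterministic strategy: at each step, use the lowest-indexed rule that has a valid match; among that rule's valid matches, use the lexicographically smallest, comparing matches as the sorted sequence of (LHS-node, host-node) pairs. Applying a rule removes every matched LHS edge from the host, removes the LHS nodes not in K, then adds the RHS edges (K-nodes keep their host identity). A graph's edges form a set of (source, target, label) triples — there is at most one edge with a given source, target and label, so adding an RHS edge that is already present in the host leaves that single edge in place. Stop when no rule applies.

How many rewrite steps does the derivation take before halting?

start.  V:6 E:10  edges: 0-p->1 2-p->0 2-p->2 3-q->4 3-q->5 4-p->3 4-q->4 5-p->3 5-q->4 5-q->5
1. fire R1 via {0↦4, 1↦1, 2↦5, 3↦3}  →  V:6 E:7  edges: 0-p->1 2-p->0 2-p->2 3-q->5 4-q->4 5-p->3 5-q->4
2. fire R1 via {0↦5, 1↦1, 2↦4, 3↦3}  →  V:6 E:4  edges: 0-p->1 2-p->0 2-p->2 5-q->4
3. fire R3 via {0↦3, 1↦4, 2↦1, 3↦5}  →  V:3 E:3  edges: 0-p->1 2-p->0 2-p->2
halt: no rule applies after step 3

Answer: 3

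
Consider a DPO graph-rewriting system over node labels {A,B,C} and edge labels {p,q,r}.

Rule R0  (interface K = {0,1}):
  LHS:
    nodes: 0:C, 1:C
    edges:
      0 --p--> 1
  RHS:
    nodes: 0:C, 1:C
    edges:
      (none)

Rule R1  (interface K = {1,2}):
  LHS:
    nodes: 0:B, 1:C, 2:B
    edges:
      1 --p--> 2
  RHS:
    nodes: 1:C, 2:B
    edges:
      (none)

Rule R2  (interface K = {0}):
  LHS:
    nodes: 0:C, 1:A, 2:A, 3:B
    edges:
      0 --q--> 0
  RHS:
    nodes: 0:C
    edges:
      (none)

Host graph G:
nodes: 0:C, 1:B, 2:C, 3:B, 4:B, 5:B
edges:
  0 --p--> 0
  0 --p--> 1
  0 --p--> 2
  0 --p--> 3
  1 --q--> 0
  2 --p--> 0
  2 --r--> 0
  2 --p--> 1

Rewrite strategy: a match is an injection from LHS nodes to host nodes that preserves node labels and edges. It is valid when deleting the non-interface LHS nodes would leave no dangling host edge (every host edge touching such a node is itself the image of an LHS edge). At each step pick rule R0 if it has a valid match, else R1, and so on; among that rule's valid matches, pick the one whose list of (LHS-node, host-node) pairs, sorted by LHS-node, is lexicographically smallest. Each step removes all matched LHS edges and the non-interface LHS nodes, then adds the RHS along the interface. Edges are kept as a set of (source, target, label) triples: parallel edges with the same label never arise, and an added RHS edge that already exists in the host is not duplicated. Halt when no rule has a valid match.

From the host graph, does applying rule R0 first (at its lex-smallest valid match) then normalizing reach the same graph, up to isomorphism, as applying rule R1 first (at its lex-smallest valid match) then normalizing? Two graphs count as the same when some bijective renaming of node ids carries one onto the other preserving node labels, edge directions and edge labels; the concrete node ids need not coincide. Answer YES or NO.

branch R0-first: apply at {0↦0, 1↦2} → |E|=7, then 4 more step(s) → NF |V|=3 |E|=3 V={0:C, 1:B, 2:C} E=0-p->0 1-q->0 2-r->0
branch R1-first: apply at {0↦4, 1↦0, 2↦1} → |E|=7, then 4 more step(s) → NF |V|=3 |E|=3 V={0:C, 1:B, 2:C} E=0-p->0 1-q->0 2-r->0
graphs isomorphic (equal up to label-preserving node renaming)

Answer: YES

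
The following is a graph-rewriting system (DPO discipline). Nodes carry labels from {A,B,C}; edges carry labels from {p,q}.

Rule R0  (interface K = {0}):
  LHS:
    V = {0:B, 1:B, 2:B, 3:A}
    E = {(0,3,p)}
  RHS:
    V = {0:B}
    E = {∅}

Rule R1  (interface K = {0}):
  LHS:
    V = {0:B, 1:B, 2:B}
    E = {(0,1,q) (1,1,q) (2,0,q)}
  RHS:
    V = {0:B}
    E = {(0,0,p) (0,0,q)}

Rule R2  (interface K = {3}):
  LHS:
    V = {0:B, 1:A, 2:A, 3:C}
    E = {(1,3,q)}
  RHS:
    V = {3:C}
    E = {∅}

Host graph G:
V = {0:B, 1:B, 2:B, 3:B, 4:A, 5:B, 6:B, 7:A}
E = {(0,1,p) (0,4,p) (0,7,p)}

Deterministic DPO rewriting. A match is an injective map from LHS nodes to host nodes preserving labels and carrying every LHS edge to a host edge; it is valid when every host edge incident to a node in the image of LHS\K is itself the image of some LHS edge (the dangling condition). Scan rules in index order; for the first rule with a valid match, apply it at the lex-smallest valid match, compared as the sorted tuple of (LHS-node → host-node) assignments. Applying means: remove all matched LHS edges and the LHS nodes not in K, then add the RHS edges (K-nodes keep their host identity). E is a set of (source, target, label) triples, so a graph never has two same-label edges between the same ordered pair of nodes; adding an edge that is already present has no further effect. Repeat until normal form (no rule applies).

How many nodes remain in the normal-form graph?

initial: |V|=8 |E|=3  E = 0-p->1 0-p->4 0-p->7
step 1: apply R0 at {0↦0, 1↦2, 2↦3, 3↦4}  → |V|=5 |E|=2  E = 0-p->1 0-p->7
step 2: apply R0 at {0↦0, 1↦5, 2↦6, 3↦7}  → |V|=2 |E|=1  E = 0-p->1
final graph: no rule applies after step 2
NF nodes: {0:B, 1:B}

Answer: 2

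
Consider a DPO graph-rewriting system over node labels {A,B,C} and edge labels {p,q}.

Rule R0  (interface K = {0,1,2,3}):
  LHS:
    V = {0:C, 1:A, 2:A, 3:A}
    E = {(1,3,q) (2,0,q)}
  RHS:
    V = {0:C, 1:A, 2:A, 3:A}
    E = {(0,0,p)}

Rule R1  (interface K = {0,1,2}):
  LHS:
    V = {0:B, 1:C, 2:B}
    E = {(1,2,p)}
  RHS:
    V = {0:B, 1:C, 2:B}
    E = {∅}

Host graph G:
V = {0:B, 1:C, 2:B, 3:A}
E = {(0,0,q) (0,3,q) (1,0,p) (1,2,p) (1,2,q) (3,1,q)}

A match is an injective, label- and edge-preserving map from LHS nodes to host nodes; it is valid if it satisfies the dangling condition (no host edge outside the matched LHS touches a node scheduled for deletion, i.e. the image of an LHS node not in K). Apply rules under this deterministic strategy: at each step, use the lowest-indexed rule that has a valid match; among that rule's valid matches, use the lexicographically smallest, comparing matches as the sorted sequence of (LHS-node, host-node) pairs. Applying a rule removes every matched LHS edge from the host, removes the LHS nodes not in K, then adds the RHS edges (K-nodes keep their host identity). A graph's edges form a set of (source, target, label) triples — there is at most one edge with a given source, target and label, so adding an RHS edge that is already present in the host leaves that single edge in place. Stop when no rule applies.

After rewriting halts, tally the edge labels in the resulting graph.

Answer: q:4

Steps:
[0] host  ⇒  4 nodes, 6 edges  {0-q->0 0-q->3 1-p->0 1-p->2 1-q->2 3-q->1}
[1] R1 @ {0↦0, 1↦1, 2↦2}  ⇒  4 nodes, 5 edges  {0-q->0 0-q->3 1-p->0 1-q->2 3-q->1}
[2] R1 @ {0↦2, 1↦1, 2↦0}  ⇒  4 nodes, 4 edges  {0-q->0 0-q->3 1-q->2 3-q->1}
halt: no rule applies after step 2
NF edges: [(0, 0, 'q'), (0, 3, 'q'), (1, 2, 'q'), (3, 1, 'q')]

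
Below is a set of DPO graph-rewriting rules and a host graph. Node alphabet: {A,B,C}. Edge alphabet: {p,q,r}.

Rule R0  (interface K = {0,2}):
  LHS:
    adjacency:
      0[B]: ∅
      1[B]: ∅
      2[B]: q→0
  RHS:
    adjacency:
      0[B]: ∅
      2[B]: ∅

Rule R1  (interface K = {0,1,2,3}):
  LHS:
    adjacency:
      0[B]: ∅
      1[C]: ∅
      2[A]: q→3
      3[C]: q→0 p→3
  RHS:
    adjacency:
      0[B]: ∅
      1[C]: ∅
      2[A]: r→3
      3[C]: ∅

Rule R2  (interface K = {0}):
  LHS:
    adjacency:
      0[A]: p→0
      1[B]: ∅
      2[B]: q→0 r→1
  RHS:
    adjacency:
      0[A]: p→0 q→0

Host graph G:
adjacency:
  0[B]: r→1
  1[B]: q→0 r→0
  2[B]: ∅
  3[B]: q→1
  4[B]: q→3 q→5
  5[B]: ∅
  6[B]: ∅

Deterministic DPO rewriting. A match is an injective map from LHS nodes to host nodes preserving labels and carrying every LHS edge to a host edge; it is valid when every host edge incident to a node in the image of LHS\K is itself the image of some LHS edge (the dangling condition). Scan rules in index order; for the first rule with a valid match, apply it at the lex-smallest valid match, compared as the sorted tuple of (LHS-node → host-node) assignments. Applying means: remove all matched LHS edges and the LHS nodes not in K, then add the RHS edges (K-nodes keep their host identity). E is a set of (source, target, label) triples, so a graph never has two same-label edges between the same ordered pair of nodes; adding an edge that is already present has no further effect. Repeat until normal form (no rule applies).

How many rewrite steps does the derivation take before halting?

Answer: 2

Derivation:
[0] host  ⇒  7 nodes, 6 edges  {0-r->1 1-q->0 1-r->0 3-q->1 4-q->3 4-q->5}
[1] R0 @ {0↦0, 1↦2, 2↦1}  ⇒  6 nodes, 5 edges  {0-r->1 1-r->0 3-q->1 4-q->3 4-q->5}
[2] R0 @ {0↦1, 1↦6, 2↦3}  ⇒  5 nodes, 4 edges  {0-r->1 1-r->0 4-q->3 4-q->5}
final graph: no rule applies after step 2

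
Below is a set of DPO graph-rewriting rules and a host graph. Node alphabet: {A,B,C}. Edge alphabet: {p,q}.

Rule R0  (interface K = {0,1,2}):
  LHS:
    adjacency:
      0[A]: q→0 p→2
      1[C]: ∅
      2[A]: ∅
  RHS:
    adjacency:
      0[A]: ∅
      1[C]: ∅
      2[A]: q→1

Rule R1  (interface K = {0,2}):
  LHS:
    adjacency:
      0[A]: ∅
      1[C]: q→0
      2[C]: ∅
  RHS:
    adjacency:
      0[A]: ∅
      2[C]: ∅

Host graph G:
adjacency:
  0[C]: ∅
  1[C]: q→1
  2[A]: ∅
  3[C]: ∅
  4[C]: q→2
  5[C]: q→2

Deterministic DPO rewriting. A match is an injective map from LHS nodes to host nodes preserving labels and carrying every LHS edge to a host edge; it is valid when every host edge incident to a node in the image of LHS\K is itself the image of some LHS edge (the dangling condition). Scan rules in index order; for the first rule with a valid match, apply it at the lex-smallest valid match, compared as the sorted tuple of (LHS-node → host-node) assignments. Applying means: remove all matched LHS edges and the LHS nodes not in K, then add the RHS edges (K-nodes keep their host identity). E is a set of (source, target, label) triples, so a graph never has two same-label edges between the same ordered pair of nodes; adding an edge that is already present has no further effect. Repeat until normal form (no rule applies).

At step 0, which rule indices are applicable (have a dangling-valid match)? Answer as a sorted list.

R0: no valid match — LHS pattern not found
R1: 8 valid matches — {0↦2, 1↦4, 2↦0}, {0↦2, 1↦4, 2↦1}, {0↦2, 1↦4, 2↦3} (+5 more)

Answer: [R1]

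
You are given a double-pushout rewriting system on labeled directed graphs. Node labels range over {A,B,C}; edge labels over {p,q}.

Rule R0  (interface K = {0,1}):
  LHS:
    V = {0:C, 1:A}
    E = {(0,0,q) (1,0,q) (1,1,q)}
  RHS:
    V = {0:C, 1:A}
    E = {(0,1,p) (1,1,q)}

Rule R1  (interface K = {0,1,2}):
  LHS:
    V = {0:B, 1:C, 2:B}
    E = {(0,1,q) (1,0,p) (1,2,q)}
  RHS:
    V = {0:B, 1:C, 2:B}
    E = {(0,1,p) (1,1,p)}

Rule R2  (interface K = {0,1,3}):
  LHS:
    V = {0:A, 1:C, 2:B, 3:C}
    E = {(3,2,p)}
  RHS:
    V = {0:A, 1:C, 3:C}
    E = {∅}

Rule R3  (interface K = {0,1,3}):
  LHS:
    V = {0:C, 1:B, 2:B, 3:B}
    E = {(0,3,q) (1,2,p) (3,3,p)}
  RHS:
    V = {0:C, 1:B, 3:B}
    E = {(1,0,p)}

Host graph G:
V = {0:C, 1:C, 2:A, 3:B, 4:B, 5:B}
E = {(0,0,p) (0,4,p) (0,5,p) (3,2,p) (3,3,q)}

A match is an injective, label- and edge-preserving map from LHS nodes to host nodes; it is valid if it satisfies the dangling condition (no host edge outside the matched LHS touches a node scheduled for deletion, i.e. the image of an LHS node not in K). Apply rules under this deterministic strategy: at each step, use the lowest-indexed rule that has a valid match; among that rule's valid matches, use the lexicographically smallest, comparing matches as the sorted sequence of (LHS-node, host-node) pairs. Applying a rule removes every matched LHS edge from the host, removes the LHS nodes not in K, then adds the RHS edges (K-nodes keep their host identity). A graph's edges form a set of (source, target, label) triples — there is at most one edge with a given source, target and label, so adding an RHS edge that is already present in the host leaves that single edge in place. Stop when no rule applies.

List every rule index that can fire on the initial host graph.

R0: no valid match — LHS pattern not found
R1: no valid match — LHS pattern not found
R2: 2 valid matches — {0↦2, 1↦1, 2↦4, 3↦0}, {0↦2, 1↦1, 2↦5, 3↦0}
R3: no valid match — LHS pattern not found

Answer: [R2]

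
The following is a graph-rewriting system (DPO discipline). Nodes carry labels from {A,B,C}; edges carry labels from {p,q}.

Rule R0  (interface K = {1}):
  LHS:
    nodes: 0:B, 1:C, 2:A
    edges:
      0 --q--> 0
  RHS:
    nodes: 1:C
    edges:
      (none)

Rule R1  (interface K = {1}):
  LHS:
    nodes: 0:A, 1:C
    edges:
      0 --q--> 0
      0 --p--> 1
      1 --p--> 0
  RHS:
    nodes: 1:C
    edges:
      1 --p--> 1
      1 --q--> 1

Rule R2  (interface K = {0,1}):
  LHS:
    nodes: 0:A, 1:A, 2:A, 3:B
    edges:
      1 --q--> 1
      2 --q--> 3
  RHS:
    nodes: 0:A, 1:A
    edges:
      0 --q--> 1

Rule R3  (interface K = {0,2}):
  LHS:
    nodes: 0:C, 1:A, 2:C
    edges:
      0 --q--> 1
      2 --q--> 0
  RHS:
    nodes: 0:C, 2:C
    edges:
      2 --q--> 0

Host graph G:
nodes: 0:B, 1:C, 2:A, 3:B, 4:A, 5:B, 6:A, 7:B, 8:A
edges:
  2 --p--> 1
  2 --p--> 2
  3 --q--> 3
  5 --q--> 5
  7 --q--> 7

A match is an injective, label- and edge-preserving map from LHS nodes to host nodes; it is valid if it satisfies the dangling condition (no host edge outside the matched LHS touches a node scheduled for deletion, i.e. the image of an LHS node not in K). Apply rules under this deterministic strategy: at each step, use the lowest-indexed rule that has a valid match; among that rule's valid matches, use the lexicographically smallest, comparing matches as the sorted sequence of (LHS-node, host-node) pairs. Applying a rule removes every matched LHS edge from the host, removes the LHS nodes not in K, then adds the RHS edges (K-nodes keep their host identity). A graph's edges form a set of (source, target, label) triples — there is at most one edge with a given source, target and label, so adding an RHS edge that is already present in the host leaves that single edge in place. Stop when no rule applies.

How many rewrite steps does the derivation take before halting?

Answer: 3

Derivation:
[0] host  ⇒  9 nodes, 5 edges  {2-p->1 2-p->2 3-q->3 5-q->5 7-q->7}
[1] R0 @ {0↦3, 1↦1, 2↦4}  ⇒  7 nodes, 4 edges  {2-p->1 2-p->2 5-q->5 7-q->7}
[2] R0 @ {0↦5, 1↦1, 2↦6}  ⇒  5 nodes, 3 edges  {2-p->1 2-p->2 7-q->7}
[3] R0 @ {0↦7, 1↦1, 2↦8}  ⇒  3 nodes, 2 edges  {2-p->1 2-p->2}
final graph: no rule applies after step 3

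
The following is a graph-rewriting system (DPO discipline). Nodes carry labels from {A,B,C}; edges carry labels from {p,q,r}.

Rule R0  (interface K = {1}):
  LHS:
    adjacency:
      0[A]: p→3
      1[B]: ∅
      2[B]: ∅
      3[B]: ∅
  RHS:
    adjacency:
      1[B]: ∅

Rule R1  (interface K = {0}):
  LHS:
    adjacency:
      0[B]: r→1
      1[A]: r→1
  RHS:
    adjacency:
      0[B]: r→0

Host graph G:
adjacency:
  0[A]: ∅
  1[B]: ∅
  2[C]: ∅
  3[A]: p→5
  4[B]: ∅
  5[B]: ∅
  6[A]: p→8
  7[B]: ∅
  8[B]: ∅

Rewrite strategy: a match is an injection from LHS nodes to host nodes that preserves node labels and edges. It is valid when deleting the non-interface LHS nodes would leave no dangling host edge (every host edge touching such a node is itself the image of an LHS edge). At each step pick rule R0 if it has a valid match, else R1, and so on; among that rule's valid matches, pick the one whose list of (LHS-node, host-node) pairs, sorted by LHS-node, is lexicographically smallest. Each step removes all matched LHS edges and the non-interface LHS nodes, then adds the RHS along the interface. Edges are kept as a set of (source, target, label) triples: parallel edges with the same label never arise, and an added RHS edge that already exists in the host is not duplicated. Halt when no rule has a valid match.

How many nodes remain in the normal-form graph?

Answer: 3

Rewrite trace:
initial: |V|=9 |E|=2  E = 3-p->5 6-p->8
step 1: apply R0 at {0↦3, 1↦1, 2↦4, 3↦5}  → |V|=6 |E|=1  E = 6-p->8
step 2: apply R0 at {0↦6, 1↦1, 2↦7, 3↦8}  → |V|=3 |E|=0  E = ∅
normal form: no rule applies after step 2
NF nodes: {0:A, 1:B, 2:C}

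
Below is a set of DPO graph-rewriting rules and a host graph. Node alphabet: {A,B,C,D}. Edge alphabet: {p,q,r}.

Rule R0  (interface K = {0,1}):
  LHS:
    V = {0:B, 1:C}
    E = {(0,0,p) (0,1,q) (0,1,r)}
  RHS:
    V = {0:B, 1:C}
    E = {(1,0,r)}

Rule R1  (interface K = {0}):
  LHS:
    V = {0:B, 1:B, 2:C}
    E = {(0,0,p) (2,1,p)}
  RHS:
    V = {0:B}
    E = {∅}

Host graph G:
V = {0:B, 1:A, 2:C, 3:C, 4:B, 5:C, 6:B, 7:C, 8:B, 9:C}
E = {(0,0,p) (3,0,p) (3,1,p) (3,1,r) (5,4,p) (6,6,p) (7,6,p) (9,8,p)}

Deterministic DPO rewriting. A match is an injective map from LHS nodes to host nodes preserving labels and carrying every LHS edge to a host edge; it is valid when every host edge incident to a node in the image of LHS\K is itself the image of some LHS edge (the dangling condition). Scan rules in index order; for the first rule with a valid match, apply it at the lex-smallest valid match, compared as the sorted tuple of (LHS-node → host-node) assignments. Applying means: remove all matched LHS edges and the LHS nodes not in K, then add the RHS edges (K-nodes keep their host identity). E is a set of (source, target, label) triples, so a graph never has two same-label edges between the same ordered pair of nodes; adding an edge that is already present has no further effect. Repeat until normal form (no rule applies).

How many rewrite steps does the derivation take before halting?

initial: |V|=10 |E|=8  E = 0-p->0 3-p->0 3-p->1 3-r->1 5-p->4 6-p->6 7-p->6 9-p->8
step 1: apply R1 at {0↦0, 1↦4, 2↦5}  → |V|=8 |E|=6  E = 3-p->0 3-p->1 3-r->1 6-p->6 7-p->6 9-p->8
step 2: apply R1 at {0↦6, 1↦8, 2↦9}  → |V|=6 |E|=4  E = 3-p->0 3-p->1 3-r->1 7-p->6
halt: no rule applies after step 2

Answer: 2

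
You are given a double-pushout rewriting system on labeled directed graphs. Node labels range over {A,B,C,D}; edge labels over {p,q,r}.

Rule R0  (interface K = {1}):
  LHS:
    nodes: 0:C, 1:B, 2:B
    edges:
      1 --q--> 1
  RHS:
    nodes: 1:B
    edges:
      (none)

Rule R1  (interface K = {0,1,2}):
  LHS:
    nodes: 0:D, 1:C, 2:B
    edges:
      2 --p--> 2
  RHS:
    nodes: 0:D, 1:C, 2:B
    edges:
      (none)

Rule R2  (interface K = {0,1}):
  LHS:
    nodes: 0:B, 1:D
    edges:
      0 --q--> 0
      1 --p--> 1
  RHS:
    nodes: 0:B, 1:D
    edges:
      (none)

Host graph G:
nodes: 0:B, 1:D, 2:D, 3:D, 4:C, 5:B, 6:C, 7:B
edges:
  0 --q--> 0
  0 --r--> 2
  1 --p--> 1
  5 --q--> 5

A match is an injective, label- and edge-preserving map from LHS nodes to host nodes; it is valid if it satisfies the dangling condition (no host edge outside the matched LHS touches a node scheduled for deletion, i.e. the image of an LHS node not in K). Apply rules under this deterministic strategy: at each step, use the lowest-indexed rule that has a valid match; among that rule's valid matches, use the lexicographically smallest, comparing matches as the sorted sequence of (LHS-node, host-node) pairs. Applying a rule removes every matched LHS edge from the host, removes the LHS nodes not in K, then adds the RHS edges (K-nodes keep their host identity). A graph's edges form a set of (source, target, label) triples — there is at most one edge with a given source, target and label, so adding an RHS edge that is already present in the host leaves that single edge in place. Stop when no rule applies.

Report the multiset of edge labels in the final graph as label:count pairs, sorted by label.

Answer: r:1

Rewrite trace:
start.  V:8 E:4  edges: 0-q->0 0-r->2 1-p->1 5-q->5
1. fire R0 via {0↦4, 1↦0, 2↦7}  →  V:6 E:3  edges: 0-r->2 1-p->1 5-q->5
2. fire R2 via {0↦5, 1↦1}  →  V:6 E:1  edges: 0-r->2
normal form: no rule applies after step 2
NF edges: [(0, 2, 'r')]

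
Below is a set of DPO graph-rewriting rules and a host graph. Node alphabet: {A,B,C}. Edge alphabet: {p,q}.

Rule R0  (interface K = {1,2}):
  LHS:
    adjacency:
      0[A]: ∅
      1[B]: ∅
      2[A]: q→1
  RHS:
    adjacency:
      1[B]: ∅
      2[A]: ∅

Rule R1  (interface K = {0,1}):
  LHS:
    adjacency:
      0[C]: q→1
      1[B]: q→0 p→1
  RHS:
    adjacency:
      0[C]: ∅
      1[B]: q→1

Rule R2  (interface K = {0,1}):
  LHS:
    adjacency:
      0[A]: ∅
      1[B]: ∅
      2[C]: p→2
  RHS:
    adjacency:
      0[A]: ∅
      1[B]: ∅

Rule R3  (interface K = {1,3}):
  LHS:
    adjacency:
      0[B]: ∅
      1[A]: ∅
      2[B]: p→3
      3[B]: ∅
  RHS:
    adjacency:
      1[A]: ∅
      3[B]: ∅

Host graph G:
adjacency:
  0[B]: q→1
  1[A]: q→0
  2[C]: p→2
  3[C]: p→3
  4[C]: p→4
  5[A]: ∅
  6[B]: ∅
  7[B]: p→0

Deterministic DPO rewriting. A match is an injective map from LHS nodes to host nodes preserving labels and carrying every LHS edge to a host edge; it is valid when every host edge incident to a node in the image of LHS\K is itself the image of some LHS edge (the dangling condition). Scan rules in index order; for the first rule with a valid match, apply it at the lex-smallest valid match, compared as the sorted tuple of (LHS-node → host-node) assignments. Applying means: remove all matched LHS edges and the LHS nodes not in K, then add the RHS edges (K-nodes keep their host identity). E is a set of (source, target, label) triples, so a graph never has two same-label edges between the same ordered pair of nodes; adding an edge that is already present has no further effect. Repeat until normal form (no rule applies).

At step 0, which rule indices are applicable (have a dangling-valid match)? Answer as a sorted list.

Answer: [R0,R2,R3]

Derivation:
R0: 1 valid match — {0↦5, 1↦0, 2↦1}
R1: no valid match — LHS pattern not found
R2: 18 valid matches — {0↦1, 1↦0, 2↦2}, {0↦1, 1↦0, 2↦3}, {0↦1, 1↦0, 2↦4} (+15 more)
R3: 2 valid matches — {0↦6, 1↦1, 2↦7, 3↦0}, {0↦6, 1↦5, 2↦7, 3↦0}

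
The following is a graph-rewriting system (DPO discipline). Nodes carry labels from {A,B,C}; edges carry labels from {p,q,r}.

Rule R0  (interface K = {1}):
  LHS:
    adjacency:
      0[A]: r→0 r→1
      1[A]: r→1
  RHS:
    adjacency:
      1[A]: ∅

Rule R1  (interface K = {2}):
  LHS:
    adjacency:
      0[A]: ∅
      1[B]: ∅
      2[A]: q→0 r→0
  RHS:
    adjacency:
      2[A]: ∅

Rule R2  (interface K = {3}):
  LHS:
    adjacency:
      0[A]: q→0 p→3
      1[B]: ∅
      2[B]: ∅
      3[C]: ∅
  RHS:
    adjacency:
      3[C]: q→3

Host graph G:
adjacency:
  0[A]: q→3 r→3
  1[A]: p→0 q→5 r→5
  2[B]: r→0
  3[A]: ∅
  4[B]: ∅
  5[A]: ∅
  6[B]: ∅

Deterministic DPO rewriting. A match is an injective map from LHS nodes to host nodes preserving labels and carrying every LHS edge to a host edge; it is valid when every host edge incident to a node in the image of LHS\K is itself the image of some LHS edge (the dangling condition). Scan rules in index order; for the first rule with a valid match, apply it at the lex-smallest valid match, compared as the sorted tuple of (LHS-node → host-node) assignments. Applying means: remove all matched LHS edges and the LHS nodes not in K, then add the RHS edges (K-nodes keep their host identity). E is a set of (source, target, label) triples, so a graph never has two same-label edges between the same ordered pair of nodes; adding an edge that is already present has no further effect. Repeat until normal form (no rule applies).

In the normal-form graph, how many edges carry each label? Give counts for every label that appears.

initial: |V|=7 |E|=6  E = 0-q->3 0-r->3 1-p->0 1-q->5 1-r->5 2-r->0
step 1: apply R1 at {0↦3, 1↦4, 2↦0}  → |V|=5 |E|=4  E = 1-p->0 1-q->5 1-r->5 2-r->0
step 2: apply R1 at {0↦5, 1↦6, 2↦1}  → |V|=3 |E|=2  E = 1-p->0 2-r->0
normal form: no rule applies after step 2
NF edges: [(1, 0, 'p'), (2, 0, 'r')]

Answer: p:1 r:1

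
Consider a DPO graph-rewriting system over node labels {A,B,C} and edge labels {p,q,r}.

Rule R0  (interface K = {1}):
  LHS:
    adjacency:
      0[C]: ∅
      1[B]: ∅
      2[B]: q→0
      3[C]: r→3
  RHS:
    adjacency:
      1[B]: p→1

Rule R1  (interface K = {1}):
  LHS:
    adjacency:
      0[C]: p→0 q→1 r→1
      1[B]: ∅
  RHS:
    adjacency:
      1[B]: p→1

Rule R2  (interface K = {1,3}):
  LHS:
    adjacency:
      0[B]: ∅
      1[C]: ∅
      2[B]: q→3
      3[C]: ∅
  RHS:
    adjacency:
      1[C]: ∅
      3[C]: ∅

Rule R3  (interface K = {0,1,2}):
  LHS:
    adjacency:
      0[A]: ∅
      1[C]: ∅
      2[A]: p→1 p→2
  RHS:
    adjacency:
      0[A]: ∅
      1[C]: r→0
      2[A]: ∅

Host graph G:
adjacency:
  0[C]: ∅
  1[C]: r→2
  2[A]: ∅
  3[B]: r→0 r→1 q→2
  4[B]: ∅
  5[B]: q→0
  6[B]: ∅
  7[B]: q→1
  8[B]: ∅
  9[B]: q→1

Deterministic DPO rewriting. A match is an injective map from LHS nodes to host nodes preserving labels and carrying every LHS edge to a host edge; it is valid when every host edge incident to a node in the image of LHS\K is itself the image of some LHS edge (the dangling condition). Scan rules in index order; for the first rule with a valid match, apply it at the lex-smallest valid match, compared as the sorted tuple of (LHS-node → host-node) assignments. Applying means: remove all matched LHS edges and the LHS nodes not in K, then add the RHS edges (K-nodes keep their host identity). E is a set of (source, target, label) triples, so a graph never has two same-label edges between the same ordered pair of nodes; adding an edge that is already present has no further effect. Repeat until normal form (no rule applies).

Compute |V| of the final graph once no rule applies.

start.  V:10 E:7  edges: 1-r->2 3-r->0 3-r->1 3-q->2 5-q->0 7-q->1 9-q->1
1. fire R2 via {0↦4, 1↦0, 2↦7, 3↦1}  →  V:8 E:6  edges: 1-r->2 3-r->0 3-r->1 3-q->2 5-q->0 9-q->1
2. fire R2 via {0↦6, 1↦0, 2↦9, 3↦1}  →  V:6 E:5  edges: 1-r->2 3-r->0 3-r->1 3-q->2 5-q->0
3. fire R2 via {0↦8, 1↦1, 2↦5, 3↦0}  →  V:4 E:4  edges: 1-r->2 3-r->0 3-r->1 3-q->2
halt: no rule applies after step 3
NF nodes: {0:C, 1:C, 2:A, 3:B}

Answer: 4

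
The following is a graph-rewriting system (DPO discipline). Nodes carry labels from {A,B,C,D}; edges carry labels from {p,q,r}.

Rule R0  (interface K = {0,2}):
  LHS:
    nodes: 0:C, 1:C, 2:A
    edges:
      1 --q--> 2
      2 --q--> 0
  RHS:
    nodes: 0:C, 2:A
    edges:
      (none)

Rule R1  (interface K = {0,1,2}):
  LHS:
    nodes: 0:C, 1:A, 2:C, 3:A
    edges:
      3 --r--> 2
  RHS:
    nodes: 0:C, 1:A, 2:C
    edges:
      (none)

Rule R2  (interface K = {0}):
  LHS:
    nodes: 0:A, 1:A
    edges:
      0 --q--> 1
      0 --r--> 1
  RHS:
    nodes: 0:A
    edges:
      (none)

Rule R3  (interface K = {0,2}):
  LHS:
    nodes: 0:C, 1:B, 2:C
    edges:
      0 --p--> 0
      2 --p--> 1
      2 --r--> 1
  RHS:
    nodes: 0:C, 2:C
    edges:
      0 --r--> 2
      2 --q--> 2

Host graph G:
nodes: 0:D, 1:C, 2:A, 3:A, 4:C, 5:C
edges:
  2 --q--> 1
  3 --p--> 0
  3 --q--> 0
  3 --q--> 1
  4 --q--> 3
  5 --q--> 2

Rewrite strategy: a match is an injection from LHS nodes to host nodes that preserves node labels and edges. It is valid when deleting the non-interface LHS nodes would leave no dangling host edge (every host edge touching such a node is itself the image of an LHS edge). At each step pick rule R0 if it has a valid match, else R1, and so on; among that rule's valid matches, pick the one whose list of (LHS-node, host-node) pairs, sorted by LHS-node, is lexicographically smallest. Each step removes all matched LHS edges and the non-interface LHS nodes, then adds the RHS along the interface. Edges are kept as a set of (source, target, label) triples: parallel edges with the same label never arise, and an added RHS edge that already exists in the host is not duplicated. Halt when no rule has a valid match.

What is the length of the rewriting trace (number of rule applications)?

initial: |V|=6 |E|=6  E = 2-q->1 3-p->0 3-q->0 3-q->1 4-q->3 5-q->2
step 1: apply R0 at {0↦1, 1↦4, 2↦3}  → |V|=5 |E|=4  E = 2-q->1 3-p->0 3-q->0 5-q->2
step 2: apply R0 at {0↦1, 1↦5, 2↦2}  → |V|=4 |E|=2  E = 3-p->0 3-q->0
halt: no rule applies after step 2

Answer: 2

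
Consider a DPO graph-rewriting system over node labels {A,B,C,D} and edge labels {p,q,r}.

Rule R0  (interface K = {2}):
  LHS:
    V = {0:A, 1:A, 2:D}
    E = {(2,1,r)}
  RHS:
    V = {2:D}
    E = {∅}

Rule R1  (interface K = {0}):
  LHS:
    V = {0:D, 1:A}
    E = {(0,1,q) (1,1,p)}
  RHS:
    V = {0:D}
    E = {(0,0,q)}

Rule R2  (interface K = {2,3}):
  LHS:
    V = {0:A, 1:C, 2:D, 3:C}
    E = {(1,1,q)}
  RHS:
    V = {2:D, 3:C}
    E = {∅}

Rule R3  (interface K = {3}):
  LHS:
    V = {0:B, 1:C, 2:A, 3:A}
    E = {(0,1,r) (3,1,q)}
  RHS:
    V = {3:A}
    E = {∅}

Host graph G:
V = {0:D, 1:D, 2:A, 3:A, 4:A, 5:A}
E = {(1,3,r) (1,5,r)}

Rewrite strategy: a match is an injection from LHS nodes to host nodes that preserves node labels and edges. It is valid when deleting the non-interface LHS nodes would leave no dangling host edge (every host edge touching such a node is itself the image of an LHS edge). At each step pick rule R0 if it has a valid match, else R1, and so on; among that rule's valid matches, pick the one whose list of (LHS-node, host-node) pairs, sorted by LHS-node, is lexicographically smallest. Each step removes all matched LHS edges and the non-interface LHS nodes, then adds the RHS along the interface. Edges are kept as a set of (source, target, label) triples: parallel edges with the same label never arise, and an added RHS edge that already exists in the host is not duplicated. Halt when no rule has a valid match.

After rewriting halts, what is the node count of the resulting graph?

initial: |V|=6 |E|=2  E = 1-r->3 1-r->5
step 1: apply R0 at {0↦2, 1↦3, 2↦1}  → |V|=4 |E|=1  E = 1-r->5
step 2: apply R0 at {0↦4, 1↦5, 2↦1}  → |V|=2 |E|=0  E = ∅
final graph: no rule applies after step 2
NF nodes: {0:D, 1:D}

Answer: 2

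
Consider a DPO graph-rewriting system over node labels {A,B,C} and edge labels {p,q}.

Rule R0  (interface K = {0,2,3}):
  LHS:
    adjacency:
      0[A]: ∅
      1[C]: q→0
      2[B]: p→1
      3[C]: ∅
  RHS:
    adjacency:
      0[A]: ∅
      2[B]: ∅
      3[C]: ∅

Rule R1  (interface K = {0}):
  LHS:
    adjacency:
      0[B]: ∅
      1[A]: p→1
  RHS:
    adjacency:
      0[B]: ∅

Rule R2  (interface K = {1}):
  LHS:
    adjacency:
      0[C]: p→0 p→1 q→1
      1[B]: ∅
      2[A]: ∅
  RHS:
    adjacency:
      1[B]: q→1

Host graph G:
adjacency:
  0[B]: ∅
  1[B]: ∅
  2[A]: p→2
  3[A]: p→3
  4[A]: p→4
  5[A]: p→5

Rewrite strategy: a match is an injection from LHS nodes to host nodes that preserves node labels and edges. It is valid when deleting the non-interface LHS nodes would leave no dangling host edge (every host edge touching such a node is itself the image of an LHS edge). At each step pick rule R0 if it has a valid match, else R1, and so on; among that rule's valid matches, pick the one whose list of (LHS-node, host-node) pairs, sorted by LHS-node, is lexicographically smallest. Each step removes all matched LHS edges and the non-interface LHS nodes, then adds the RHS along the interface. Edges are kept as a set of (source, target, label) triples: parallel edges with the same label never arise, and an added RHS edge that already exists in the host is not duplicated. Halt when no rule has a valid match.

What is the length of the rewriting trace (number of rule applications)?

initial: |V|=6 |E|=4  E = 2-p->2 3-p->3 4-p->4 5-p->5
step 1: apply R1 at {0↦0, 1↦2}  → |V|=5 |E|=3  E = 3-p->3 4-p->4 5-p->5
step 2: apply R1 at {0↦0, 1↦3}  → |V|=4 |E|=2  E = 4-p->4 5-p->5
step 3: apply R1 at {0↦0, 1↦4}  → |V|=3 |E|=1  E = 5-p->5
step 4: apply R1 at {0↦0, 1↦5}  → |V|=2 |E|=0  E = ∅
normal form: no rule applies after step 4

Answer: 4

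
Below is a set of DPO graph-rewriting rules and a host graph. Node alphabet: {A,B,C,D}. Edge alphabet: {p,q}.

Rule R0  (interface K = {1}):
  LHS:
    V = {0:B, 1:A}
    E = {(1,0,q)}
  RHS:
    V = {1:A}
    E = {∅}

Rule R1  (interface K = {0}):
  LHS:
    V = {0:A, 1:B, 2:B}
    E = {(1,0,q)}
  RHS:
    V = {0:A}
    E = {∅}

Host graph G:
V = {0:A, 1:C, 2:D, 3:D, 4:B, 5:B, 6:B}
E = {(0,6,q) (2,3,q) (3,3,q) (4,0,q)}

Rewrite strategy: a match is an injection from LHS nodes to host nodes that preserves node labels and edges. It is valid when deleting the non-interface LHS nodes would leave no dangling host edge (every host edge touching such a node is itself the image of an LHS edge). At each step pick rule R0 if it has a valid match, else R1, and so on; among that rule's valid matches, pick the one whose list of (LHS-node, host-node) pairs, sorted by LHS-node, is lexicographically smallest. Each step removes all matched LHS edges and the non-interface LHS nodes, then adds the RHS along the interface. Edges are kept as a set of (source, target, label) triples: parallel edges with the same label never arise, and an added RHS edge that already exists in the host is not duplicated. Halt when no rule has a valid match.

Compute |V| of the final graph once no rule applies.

Answer: 4

Derivation:
[0] host  ⇒  7 nodes, 4 edges  {0-q->6 2-q->3 3-q->3 4-q->0}
[1] R0 @ {0↦6, 1↦0}  ⇒  6 nodes, 3 edges  {2-q->3 3-q->3 4-q->0}
[2] R1 @ {0↦0, 1↦4, 2↦5}  ⇒  4 nodes, 2 edges  {2-q->3 3-q->3}
final graph: no rule applies after step 2
NF nodes: {0:A, 1:C, 2:D, 3:D}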